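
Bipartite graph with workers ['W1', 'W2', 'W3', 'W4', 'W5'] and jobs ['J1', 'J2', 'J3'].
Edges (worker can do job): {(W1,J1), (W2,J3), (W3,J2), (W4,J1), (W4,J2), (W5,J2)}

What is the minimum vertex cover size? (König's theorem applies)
Minimum vertex cover size = 3

By König's theorem: in bipartite graphs,
min vertex cover = max matching = 3

Maximum matching has size 3, so minimum vertex cover also has size 3.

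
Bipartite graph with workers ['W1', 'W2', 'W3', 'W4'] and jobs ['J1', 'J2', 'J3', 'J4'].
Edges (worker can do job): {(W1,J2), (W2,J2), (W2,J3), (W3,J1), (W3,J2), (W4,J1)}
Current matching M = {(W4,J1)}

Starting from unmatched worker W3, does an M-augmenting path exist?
Yes: W3 → J2

An M-augmenting path alternates non-matching / matching edges, starting and ending at unmatched vertices.
Path: W3 → J2
(J2 is unmatched in M, so the path is augmenting.)
Flipping edges along this path would increase |M| from 1 to 2.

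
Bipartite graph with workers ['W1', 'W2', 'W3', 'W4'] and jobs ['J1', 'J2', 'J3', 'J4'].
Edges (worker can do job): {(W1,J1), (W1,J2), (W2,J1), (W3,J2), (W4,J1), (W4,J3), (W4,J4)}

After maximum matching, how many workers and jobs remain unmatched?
Unmatched: 1 workers, 1 jobs

Maximum matching size: 3
Workers: 4 total, 3 matched, 1 unmatched
Jobs: 4 total, 3 matched, 1 unmatched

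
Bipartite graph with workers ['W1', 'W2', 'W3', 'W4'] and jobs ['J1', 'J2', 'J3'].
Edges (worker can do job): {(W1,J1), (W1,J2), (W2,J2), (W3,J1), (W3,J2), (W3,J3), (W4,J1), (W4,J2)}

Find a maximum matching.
Matching: {(W1,J1), (W3,J3), (W4,J2)}

Maximum matching (size 3):
  W1 → J1
  W3 → J3
  W4 → J2

Each worker is assigned to at most one job, and each job to at most one worker.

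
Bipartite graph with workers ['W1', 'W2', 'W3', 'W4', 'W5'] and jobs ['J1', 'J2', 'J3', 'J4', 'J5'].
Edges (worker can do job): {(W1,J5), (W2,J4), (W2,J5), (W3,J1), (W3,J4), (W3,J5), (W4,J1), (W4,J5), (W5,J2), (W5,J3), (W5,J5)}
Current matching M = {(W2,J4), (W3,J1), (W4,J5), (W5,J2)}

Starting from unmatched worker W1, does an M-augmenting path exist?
No augmenting path from W1

Alternating search from W1 reaches jobs: {J1, J4, J5}.
Every reachable job is already matched in M, and following those matched edges back to workers exposes no further unvisited jobs.
No M-augmenting path from W1 exists.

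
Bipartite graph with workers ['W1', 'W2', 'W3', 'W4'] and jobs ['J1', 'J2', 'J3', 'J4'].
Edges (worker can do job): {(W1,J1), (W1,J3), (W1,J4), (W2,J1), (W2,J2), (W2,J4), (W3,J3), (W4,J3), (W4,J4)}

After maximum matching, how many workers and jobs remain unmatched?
Unmatched: 0 workers, 0 jobs

Maximum matching size: 4
Workers: 4 total, 4 matched, 0 unmatched
Jobs: 4 total, 4 matched, 0 unmatched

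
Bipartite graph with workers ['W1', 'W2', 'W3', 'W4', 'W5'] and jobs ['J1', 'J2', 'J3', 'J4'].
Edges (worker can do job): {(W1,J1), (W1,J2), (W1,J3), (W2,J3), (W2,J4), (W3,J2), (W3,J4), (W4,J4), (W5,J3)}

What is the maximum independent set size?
Maximum independent set = 5

By König's theorem:
- Min vertex cover = Max matching = 4
- Max independent set = Total vertices - Min vertex cover
- Max independent set = 9 - 4 = 5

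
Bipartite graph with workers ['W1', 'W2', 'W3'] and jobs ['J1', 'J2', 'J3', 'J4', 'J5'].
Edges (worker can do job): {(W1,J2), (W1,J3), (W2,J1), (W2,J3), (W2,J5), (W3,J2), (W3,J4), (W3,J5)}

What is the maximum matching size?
Maximum matching size = 3

Maximum matching: {(W1,J2), (W2,J1), (W3,J4)}
Size: 3

This assigns 3 workers to 3 distinct jobs.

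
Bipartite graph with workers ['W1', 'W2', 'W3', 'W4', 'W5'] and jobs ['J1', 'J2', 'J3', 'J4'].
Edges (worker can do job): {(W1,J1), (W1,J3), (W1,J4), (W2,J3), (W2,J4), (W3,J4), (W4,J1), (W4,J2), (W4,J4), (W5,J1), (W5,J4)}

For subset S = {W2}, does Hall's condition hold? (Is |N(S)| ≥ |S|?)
Yes: |N(S)| = 2, |S| = 1

Subset S = {W2}
Neighbors N(S) = {J3, J4}

|N(S)| = 2, |S| = 1
Hall's condition: |N(S)| ≥ |S| is satisfied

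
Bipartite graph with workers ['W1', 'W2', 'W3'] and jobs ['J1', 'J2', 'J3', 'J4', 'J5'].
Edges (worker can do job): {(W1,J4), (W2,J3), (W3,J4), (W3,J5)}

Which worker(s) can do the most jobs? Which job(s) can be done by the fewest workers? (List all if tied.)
Most versatile: W3 (2 jobs); Least covered: J1, J2 (0 workers)

Worker degrees (jobs they can do): W1:1, W2:1, W3:2
Job degrees (workers who can do it): J1:0, J2:0, J3:1, J4:2, J5:1

Maximum worker degree is 2, achieved by: W3
Minimum job degree is 0, achieved by: J1, J2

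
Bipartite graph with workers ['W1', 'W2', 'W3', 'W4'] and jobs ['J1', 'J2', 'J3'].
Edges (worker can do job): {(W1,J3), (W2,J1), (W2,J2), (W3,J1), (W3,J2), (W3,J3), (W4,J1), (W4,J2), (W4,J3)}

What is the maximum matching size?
Maximum matching size = 3

Maximum matching: {(W2,J2), (W3,J1), (W4,J3)}
Size: 3

This assigns 3 workers to 3 distinct jobs.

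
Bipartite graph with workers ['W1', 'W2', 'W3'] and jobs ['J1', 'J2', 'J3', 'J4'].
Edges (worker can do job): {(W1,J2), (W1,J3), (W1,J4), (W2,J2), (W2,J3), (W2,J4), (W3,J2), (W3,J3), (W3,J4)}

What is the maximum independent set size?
Maximum independent set = 4

By König's theorem:
- Min vertex cover = Max matching = 3
- Max independent set = Total vertices - Min vertex cover
- Max independent set = 7 - 3 = 4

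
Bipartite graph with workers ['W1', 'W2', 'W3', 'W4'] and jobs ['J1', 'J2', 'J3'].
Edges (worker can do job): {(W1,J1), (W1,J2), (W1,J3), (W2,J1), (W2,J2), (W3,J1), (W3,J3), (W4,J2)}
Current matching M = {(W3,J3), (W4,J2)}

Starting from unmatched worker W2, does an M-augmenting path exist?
Yes: W2 → J1

An M-augmenting path alternates non-matching / matching edges, starting and ending at unmatched vertices.
Path: W2 → J1
(J1 is unmatched in M, so the path is augmenting.)
Flipping edges along this path would increase |M| from 2 to 3.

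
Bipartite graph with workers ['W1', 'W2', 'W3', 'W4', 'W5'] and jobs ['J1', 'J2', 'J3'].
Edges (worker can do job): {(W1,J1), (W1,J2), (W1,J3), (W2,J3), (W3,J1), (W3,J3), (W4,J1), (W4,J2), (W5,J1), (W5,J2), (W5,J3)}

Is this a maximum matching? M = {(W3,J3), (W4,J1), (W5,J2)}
Yes, size 3 is maximum

Proposed matching has size 3.
Maximum matching size for this graph: 3.

This is a maximum matching.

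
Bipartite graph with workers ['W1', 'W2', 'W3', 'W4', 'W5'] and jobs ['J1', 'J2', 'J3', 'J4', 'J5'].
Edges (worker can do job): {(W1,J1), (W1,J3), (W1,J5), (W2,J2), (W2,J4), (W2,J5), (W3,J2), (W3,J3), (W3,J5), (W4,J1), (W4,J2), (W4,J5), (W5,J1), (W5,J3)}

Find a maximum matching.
Matching: {(W1,J5), (W2,J4), (W3,J3), (W4,J2), (W5,J1)}

Maximum matching (size 5):
  W1 → J5
  W2 → J4
  W3 → J3
  W4 → J2
  W5 → J1

Each worker is assigned to at most one job, and each job to at most one worker.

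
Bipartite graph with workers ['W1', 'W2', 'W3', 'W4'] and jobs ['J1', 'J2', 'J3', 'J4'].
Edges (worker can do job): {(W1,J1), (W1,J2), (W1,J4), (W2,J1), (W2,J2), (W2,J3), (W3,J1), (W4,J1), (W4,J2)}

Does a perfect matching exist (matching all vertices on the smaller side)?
Yes, perfect matching exists (size 4)

Perfect matching: {(W1,J4), (W2,J3), (W3,J1), (W4,J2)}
All 4 vertices on the smaller side are matched.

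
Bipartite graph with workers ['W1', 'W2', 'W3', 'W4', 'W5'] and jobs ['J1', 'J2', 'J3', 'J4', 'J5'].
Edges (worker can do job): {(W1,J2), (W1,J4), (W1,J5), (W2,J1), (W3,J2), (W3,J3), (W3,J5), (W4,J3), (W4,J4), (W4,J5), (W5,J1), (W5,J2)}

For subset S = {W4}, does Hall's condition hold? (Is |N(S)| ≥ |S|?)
Yes: |N(S)| = 3, |S| = 1

Subset S = {W4}
Neighbors N(S) = {J3, J4, J5}

|N(S)| = 3, |S| = 1
Hall's condition: |N(S)| ≥ |S| is satisfied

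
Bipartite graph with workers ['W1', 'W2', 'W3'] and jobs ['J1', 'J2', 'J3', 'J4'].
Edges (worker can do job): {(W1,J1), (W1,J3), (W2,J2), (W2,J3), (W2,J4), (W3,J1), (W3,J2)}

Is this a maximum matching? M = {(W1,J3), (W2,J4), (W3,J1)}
Yes, size 3 is maximum

Proposed matching has size 3.
Maximum matching size for this graph: 3.

This is a maximum matching.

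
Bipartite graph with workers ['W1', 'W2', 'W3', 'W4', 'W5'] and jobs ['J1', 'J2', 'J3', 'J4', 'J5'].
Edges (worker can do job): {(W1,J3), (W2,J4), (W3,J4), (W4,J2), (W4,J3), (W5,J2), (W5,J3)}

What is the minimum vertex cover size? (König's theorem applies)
Minimum vertex cover size = 3

By König's theorem: in bipartite graphs,
min vertex cover = max matching = 3

Maximum matching has size 3, so minimum vertex cover also has size 3.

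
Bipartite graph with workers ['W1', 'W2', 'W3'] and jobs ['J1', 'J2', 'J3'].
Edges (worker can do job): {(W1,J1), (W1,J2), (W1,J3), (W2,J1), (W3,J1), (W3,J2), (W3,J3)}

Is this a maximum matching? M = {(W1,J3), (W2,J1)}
No, size 2 is not maximum

Proposed matching has size 2.
Maximum matching size for this graph: 3.

This is NOT maximum - can be improved to size 3.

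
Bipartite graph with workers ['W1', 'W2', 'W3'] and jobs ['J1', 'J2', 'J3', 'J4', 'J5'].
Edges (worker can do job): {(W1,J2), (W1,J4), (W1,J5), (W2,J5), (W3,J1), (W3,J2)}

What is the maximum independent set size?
Maximum independent set = 5

By König's theorem:
- Min vertex cover = Max matching = 3
- Max independent set = Total vertices - Min vertex cover
- Max independent set = 8 - 3 = 5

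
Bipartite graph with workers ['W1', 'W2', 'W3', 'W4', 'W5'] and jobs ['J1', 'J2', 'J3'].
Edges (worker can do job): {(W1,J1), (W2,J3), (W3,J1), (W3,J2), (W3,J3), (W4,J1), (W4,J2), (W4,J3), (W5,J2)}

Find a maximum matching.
Matching: {(W3,J3), (W4,J1), (W5,J2)}

Maximum matching (size 3):
  W3 → J3
  W4 → J1
  W5 → J2

Each worker is assigned to at most one job, and each job to at most one worker.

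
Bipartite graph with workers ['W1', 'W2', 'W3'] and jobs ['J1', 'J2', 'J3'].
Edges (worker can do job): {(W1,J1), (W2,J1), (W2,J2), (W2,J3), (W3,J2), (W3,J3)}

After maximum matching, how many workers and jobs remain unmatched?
Unmatched: 0 workers, 0 jobs

Maximum matching size: 3
Workers: 3 total, 3 matched, 0 unmatched
Jobs: 3 total, 3 matched, 0 unmatched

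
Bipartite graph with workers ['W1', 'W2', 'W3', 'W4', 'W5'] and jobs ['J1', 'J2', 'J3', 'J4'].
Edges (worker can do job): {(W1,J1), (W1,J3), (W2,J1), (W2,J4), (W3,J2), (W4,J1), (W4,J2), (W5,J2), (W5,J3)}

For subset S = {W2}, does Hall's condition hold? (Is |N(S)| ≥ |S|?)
Yes: |N(S)| = 2, |S| = 1

Subset S = {W2}
Neighbors N(S) = {J1, J4}

|N(S)| = 2, |S| = 1
Hall's condition: |N(S)| ≥ |S| is satisfied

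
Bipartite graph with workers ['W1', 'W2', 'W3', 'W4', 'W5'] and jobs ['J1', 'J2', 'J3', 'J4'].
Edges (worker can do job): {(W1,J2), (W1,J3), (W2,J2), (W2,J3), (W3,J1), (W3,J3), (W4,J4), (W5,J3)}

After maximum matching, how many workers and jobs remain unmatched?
Unmatched: 1 workers, 0 jobs

Maximum matching size: 4
Workers: 5 total, 4 matched, 1 unmatched
Jobs: 4 total, 4 matched, 0 unmatched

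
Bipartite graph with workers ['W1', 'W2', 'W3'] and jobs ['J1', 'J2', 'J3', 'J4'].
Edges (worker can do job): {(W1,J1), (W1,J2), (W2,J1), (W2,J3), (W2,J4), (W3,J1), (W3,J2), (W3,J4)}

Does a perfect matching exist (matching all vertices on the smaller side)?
Yes, perfect matching exists (size 3)

Perfect matching: {(W1,J2), (W2,J4), (W3,J1)}
All 3 vertices on the smaller side are matched.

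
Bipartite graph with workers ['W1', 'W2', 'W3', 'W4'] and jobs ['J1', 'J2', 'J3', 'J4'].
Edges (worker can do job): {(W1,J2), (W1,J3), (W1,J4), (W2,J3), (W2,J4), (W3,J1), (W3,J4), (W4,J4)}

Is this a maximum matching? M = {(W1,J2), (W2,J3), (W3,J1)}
No, size 3 is not maximum

Proposed matching has size 3.
Maximum matching size for this graph: 4.

This is NOT maximum - can be improved to size 4.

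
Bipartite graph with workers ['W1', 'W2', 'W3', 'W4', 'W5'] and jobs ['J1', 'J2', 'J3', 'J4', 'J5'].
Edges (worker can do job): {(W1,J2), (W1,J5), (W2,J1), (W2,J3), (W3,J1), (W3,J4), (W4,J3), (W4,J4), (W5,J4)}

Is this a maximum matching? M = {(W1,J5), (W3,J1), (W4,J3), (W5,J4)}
Yes, size 4 is maximum

Proposed matching has size 4.
Maximum matching size for this graph: 4.

This is a maximum matching.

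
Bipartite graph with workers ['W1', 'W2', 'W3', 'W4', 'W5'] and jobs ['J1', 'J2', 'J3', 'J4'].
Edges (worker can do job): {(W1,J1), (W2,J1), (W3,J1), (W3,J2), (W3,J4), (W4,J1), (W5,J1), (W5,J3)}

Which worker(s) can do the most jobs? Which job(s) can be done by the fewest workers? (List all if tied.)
Most versatile: W3 (3 jobs); Least covered: J2, J3, J4 (1 workers)

Worker degrees (jobs they can do): W1:1, W2:1, W3:3, W4:1, W5:2
Job degrees (workers who can do it): J1:5, J2:1, J3:1, J4:1

Maximum worker degree is 3, achieved by: W3
Minimum job degree is 1, achieved by: J2, J3, J4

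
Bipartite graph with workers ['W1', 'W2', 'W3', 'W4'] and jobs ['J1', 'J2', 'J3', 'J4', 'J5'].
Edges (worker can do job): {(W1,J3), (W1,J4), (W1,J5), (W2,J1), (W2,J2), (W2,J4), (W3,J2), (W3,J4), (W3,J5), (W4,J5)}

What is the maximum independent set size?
Maximum independent set = 5

By König's theorem:
- Min vertex cover = Max matching = 4
- Max independent set = Total vertices - Min vertex cover
- Max independent set = 9 - 4 = 5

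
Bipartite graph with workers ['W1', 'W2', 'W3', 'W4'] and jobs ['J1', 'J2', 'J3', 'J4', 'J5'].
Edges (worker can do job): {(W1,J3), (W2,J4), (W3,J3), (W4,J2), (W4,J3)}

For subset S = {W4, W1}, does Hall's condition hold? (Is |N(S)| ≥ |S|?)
Yes: |N(S)| = 2, |S| = 2

Subset S = {W4, W1}
Neighbors N(S) = {J2, J3}

|N(S)| = 2, |S| = 2
Hall's condition: |N(S)| ≥ |S| is satisfied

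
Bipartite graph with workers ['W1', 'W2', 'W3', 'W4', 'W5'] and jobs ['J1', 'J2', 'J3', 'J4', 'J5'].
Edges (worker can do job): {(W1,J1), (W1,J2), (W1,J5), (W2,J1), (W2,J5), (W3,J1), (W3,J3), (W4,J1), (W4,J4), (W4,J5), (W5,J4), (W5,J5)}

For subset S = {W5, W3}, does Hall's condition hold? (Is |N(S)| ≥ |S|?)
Yes: |N(S)| = 4, |S| = 2

Subset S = {W5, W3}
Neighbors N(S) = {J1, J3, J4, J5}

|N(S)| = 4, |S| = 2
Hall's condition: |N(S)| ≥ |S| is satisfied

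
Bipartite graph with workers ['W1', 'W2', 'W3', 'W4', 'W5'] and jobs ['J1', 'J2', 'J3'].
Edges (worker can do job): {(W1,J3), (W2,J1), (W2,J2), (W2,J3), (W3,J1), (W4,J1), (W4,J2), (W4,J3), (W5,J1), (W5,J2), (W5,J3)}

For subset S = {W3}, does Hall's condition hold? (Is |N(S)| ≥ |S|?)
Yes: |N(S)| = 1, |S| = 1

Subset S = {W3}
Neighbors N(S) = {J1}

|N(S)| = 1, |S| = 1
Hall's condition: |N(S)| ≥ |S| is satisfied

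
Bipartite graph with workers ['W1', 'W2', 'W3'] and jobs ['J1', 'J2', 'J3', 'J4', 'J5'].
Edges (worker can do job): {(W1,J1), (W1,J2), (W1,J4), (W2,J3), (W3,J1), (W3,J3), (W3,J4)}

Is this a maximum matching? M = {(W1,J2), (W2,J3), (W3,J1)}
Yes, size 3 is maximum

Proposed matching has size 3.
Maximum matching size for this graph: 3.

This is a maximum matching.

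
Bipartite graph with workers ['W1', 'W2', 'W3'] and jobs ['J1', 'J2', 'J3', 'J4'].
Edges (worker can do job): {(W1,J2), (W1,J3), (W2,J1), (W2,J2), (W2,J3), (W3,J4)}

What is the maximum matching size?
Maximum matching size = 3

Maximum matching: {(W1,J3), (W2,J2), (W3,J4)}
Size: 3

This assigns 3 workers to 3 distinct jobs.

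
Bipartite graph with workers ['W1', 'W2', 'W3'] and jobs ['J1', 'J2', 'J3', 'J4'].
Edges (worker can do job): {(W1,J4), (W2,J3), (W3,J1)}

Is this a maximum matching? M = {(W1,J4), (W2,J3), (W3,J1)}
Yes, size 3 is maximum

Proposed matching has size 3.
Maximum matching size for this graph: 3.

This is a maximum matching.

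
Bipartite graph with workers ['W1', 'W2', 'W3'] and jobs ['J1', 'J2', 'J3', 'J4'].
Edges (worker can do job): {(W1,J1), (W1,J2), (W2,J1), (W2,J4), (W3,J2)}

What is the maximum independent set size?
Maximum independent set = 4

By König's theorem:
- Min vertex cover = Max matching = 3
- Max independent set = Total vertices - Min vertex cover
- Max independent set = 7 - 3 = 4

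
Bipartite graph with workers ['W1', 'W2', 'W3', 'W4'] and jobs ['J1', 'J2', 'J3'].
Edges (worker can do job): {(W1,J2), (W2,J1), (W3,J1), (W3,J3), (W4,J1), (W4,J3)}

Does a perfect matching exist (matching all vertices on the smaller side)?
Yes, perfect matching exists (size 3)

Perfect matching: {(W1,J2), (W3,J1), (W4,J3)}
All 3 vertices on the smaller side are matched.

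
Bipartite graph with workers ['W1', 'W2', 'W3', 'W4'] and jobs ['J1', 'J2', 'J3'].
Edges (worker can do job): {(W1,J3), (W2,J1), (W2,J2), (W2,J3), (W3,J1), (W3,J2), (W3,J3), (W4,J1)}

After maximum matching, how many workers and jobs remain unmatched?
Unmatched: 1 workers, 0 jobs

Maximum matching size: 3
Workers: 4 total, 3 matched, 1 unmatched
Jobs: 3 total, 3 matched, 0 unmatched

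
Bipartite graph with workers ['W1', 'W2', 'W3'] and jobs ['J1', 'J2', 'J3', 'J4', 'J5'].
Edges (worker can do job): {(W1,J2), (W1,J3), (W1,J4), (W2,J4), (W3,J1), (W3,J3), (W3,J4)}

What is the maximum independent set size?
Maximum independent set = 5

By König's theorem:
- Min vertex cover = Max matching = 3
- Max independent set = Total vertices - Min vertex cover
- Max independent set = 8 - 3 = 5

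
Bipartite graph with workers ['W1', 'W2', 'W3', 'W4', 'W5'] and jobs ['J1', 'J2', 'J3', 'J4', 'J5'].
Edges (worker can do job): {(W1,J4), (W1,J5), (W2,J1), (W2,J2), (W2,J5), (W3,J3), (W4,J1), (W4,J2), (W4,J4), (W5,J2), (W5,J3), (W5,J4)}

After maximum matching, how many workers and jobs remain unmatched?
Unmatched: 0 workers, 0 jobs

Maximum matching size: 5
Workers: 5 total, 5 matched, 0 unmatched
Jobs: 5 total, 5 matched, 0 unmatched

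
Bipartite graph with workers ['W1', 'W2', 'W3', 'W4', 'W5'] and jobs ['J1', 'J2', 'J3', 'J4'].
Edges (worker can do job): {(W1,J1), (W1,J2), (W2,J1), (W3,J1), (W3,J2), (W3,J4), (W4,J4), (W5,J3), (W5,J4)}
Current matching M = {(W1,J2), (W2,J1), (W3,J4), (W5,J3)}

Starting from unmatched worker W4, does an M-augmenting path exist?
No augmenting path from W4

Alternating search from W4 reaches jobs: {J1, J2, J4}.
Every reachable job is already matched in M, and following those matched edges back to workers exposes no further unvisited jobs.
No M-augmenting path from W4 exists.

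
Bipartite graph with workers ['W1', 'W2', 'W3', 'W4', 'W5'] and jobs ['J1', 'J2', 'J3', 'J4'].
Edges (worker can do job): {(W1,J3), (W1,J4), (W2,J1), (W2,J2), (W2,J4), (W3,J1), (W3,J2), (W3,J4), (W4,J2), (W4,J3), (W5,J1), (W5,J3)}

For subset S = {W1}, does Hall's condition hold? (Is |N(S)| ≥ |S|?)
Yes: |N(S)| = 2, |S| = 1

Subset S = {W1}
Neighbors N(S) = {J3, J4}

|N(S)| = 2, |S| = 1
Hall's condition: |N(S)| ≥ |S| is satisfied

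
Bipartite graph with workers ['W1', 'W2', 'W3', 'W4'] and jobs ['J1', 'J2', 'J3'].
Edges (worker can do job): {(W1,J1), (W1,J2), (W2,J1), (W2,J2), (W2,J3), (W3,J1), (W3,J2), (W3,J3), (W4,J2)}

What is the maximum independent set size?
Maximum independent set = 4

By König's theorem:
- Min vertex cover = Max matching = 3
- Max independent set = Total vertices - Min vertex cover
- Max independent set = 7 - 3 = 4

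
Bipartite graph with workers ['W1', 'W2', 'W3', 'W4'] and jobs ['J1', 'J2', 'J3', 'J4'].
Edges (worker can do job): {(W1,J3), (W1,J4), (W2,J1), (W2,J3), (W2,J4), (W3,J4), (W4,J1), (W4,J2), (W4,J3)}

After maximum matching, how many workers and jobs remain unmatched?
Unmatched: 0 workers, 0 jobs

Maximum matching size: 4
Workers: 4 total, 4 matched, 0 unmatched
Jobs: 4 total, 4 matched, 0 unmatched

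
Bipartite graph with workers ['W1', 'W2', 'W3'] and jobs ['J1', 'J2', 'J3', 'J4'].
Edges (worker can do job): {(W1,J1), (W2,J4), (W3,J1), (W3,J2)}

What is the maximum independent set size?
Maximum independent set = 4

By König's theorem:
- Min vertex cover = Max matching = 3
- Max independent set = Total vertices - Min vertex cover
- Max independent set = 7 - 3 = 4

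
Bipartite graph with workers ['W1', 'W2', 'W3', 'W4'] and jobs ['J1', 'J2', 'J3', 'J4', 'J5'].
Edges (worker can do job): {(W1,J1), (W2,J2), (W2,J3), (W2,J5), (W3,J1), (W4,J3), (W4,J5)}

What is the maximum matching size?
Maximum matching size = 3

Maximum matching: {(W2,J5), (W3,J1), (W4,J3)}
Size: 3

This assigns 3 workers to 3 distinct jobs.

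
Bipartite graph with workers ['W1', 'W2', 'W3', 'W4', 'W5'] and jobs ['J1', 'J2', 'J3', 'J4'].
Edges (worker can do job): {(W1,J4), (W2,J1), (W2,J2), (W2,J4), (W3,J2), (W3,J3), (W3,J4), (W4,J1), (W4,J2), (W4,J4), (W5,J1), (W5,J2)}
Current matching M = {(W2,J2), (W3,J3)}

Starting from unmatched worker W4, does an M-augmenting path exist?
Yes: W4 → J4

An M-augmenting path alternates non-matching / matching edges, starting and ending at unmatched vertices.
Path: W4 → J4
(J4 is unmatched in M, so the path is augmenting.)
Flipping edges along this path would increase |M| from 2 to 3.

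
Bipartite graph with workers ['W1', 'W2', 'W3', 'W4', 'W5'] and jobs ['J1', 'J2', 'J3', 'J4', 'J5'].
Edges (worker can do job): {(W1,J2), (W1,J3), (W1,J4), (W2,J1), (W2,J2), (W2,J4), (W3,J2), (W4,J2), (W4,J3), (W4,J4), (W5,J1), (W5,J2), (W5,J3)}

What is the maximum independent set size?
Maximum independent set = 6

By König's theorem:
- Min vertex cover = Max matching = 4
- Max independent set = Total vertices - Min vertex cover
- Max independent set = 10 - 4 = 6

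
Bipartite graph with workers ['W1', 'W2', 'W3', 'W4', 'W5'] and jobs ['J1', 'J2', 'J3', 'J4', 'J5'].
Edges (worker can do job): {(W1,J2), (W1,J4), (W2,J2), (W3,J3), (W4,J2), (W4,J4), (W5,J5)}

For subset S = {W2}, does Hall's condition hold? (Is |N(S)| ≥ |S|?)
Yes: |N(S)| = 1, |S| = 1

Subset S = {W2}
Neighbors N(S) = {J2}

|N(S)| = 1, |S| = 1
Hall's condition: |N(S)| ≥ |S| is satisfied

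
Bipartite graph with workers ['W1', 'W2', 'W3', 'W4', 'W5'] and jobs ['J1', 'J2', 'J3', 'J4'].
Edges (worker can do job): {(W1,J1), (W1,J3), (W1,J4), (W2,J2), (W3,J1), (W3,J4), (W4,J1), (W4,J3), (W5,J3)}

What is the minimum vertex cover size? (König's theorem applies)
Minimum vertex cover size = 4

By König's theorem: in bipartite graphs,
min vertex cover = max matching = 4

Maximum matching has size 4, so minimum vertex cover also has size 4.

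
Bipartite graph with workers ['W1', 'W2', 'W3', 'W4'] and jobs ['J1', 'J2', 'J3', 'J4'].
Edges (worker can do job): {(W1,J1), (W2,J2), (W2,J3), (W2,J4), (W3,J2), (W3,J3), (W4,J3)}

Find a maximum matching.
Matching: {(W1,J1), (W2,J4), (W3,J2), (W4,J3)}

Maximum matching (size 4):
  W1 → J1
  W2 → J4
  W3 → J2
  W4 → J3

Each worker is assigned to at most one job, and each job to at most one worker.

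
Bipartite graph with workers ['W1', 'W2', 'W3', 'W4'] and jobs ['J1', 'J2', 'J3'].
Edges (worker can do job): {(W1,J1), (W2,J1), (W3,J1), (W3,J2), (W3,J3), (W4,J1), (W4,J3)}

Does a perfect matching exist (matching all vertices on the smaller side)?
Yes, perfect matching exists (size 3)

Perfect matching: {(W1,J1), (W3,J2), (W4,J3)}
All 3 vertices on the smaller side are matched.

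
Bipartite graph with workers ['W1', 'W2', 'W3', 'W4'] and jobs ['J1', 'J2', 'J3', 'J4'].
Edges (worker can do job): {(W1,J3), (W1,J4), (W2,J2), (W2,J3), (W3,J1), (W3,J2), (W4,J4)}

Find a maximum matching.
Matching: {(W1,J3), (W2,J2), (W3,J1), (W4,J4)}

Maximum matching (size 4):
  W1 → J3
  W2 → J2
  W3 → J1
  W4 → J4

Each worker is assigned to at most one job, and each job to at most one worker.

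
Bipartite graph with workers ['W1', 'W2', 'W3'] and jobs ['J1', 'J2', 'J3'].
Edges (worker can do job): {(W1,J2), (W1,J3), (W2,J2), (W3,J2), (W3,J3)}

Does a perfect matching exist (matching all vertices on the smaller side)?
No, maximum matching has size 2 < 3

Maximum matching has size 2, need 3 for perfect matching.
Unmatched workers: ['W2']
Unmatched jobs: ['J1']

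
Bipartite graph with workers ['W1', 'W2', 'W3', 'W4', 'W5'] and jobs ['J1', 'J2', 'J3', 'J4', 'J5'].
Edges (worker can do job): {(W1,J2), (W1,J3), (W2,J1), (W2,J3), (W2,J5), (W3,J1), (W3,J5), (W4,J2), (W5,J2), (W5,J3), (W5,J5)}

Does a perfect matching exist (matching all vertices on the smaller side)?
No, maximum matching has size 4 < 5

Maximum matching has size 4, need 5 for perfect matching.
Unmatched workers: ['W4']
Unmatched jobs: ['J4']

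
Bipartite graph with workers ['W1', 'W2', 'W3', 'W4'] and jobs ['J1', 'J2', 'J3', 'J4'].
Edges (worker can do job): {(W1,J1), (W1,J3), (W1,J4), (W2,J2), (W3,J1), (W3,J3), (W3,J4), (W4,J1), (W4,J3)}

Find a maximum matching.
Matching: {(W1,J4), (W2,J2), (W3,J3), (W4,J1)}

Maximum matching (size 4):
  W1 → J4
  W2 → J2
  W3 → J3
  W4 → J1

Each worker is assigned to at most one job, and each job to at most one worker.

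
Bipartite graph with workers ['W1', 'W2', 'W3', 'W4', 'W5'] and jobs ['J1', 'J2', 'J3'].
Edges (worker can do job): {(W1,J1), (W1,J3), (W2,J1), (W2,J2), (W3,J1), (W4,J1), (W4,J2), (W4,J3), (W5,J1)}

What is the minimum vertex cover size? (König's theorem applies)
Minimum vertex cover size = 3

By König's theorem: in bipartite graphs,
min vertex cover = max matching = 3

Maximum matching has size 3, so minimum vertex cover also has size 3.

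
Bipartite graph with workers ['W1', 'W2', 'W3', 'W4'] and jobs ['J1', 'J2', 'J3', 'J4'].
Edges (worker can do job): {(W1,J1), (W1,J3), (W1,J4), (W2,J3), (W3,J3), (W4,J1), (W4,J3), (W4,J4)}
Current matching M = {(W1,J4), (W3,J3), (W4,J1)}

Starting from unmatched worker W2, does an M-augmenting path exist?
No augmenting path from W2

Alternating search from W2 reaches jobs: {J3}.
Every reachable job is already matched in M, and following those matched edges back to workers exposes no further unvisited jobs.
No M-augmenting path from W2 exists.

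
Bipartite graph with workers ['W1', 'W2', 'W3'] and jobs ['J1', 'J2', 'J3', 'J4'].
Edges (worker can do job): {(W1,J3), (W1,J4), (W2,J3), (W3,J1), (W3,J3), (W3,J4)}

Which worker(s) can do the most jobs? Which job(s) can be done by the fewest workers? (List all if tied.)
Most versatile: W3 (3 jobs); Least covered: J2 (0 workers)

Worker degrees (jobs they can do): W1:2, W2:1, W3:3
Job degrees (workers who can do it): J1:1, J2:0, J3:3, J4:2

Maximum worker degree is 3, achieved by: W3
Minimum job degree is 0, achieved by: J2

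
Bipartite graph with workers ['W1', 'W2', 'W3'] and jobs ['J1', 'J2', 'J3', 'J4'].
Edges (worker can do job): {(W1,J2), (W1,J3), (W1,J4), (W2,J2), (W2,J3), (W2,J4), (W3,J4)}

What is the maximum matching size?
Maximum matching size = 3

Maximum matching: {(W1,J2), (W2,J3), (W3,J4)}
Size: 3

This assigns 3 workers to 3 distinct jobs.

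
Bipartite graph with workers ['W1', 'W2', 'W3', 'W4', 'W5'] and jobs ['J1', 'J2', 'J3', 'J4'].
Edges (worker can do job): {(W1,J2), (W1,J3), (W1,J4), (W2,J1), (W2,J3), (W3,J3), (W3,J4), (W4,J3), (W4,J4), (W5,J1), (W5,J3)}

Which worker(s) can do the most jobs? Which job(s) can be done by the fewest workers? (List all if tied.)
Most versatile: W1 (3 jobs); Least covered: J2 (1 workers)

Worker degrees (jobs they can do): W1:3, W2:2, W3:2, W4:2, W5:2
Job degrees (workers who can do it): J1:2, J2:1, J3:5, J4:3

Maximum worker degree is 3, achieved by: W1
Minimum job degree is 1, achieved by: J2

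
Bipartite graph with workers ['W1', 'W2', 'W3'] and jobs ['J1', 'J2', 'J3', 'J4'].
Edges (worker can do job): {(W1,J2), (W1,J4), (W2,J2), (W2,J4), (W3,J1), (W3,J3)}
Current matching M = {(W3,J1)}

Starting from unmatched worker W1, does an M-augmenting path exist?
Yes: W1 → J2

An M-augmenting path alternates non-matching / matching edges, starting and ending at unmatched vertices.
Path: W1 → J2
(J2 is unmatched in M, so the path is augmenting.)
Flipping edges along this path would increase |M| from 1 to 2.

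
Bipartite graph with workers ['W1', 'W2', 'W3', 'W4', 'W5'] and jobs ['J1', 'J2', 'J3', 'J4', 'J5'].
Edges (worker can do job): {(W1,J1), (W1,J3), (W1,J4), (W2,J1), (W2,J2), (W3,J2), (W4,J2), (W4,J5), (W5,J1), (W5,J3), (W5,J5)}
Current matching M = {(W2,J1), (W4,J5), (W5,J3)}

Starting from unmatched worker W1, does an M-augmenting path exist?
Yes: W1 → J1 → W2 → J2

An M-augmenting path alternates non-matching / matching edges, starting and ending at unmatched vertices.
Path: W1 → J1 → W2 → J2
(J2 is unmatched in M, so the path is augmenting.)
Flipping edges along this path would increase |M| from 3 to 4.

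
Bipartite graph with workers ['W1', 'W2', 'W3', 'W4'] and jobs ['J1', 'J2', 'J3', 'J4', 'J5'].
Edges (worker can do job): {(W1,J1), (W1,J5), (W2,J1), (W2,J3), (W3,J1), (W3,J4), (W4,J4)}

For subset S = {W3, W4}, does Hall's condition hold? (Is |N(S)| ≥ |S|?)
Yes: |N(S)| = 2, |S| = 2

Subset S = {W3, W4}
Neighbors N(S) = {J1, J4}

|N(S)| = 2, |S| = 2
Hall's condition: |N(S)| ≥ |S| is satisfied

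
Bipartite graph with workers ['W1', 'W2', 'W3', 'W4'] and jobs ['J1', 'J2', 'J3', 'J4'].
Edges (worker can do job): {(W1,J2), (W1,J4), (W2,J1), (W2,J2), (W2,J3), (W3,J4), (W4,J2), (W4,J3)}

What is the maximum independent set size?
Maximum independent set = 4

By König's theorem:
- Min vertex cover = Max matching = 4
- Max independent set = Total vertices - Min vertex cover
- Max independent set = 8 - 4 = 4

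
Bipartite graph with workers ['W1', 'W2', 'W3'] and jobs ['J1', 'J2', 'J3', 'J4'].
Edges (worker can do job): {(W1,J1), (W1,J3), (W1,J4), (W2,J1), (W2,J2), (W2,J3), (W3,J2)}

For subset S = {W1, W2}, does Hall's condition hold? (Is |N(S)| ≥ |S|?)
Yes: |N(S)| = 4, |S| = 2

Subset S = {W1, W2}
Neighbors N(S) = {J1, J2, J3, J4}

|N(S)| = 4, |S| = 2
Hall's condition: |N(S)| ≥ |S| is satisfied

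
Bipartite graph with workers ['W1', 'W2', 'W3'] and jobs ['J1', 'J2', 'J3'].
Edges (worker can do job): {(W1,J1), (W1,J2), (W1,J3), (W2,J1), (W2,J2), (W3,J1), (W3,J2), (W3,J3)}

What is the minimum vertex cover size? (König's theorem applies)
Minimum vertex cover size = 3

By König's theorem: in bipartite graphs,
min vertex cover = max matching = 3

Maximum matching has size 3, so minimum vertex cover also has size 3.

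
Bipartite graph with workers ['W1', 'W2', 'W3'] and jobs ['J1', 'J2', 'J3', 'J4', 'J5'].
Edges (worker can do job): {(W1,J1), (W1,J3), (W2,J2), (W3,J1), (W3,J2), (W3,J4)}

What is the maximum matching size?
Maximum matching size = 3

Maximum matching: {(W1,J3), (W2,J2), (W3,J1)}
Size: 3

This assigns 3 workers to 3 distinct jobs.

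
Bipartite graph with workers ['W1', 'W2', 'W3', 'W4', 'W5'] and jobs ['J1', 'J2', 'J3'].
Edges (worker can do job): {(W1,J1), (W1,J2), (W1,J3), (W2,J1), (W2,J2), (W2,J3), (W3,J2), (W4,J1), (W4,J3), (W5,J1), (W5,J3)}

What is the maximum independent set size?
Maximum independent set = 5

By König's theorem:
- Min vertex cover = Max matching = 3
- Max independent set = Total vertices - Min vertex cover
- Max independent set = 8 - 3 = 5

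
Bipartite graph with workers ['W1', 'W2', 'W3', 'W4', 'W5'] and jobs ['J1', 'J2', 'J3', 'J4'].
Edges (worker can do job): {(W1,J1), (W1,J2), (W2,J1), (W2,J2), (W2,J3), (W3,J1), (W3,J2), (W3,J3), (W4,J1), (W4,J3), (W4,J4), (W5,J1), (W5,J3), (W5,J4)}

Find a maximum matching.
Matching: {(W1,J2), (W3,J1), (W4,J4), (W5,J3)}

Maximum matching (size 4):
  W1 → J2
  W3 → J1
  W4 → J4
  W5 → J3

Each worker is assigned to at most one job, and each job to at most one worker.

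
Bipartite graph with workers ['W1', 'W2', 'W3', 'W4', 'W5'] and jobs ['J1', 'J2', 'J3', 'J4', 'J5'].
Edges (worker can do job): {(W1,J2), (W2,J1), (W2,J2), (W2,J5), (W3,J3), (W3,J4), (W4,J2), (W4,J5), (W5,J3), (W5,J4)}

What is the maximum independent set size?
Maximum independent set = 5

By König's theorem:
- Min vertex cover = Max matching = 5
- Max independent set = Total vertices - Min vertex cover
- Max independent set = 10 - 5 = 5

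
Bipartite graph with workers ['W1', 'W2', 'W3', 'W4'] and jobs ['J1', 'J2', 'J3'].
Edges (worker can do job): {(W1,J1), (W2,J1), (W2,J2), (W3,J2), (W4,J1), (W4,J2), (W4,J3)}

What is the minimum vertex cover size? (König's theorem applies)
Minimum vertex cover size = 3

By König's theorem: in bipartite graphs,
min vertex cover = max matching = 3

Maximum matching has size 3, so minimum vertex cover also has size 3.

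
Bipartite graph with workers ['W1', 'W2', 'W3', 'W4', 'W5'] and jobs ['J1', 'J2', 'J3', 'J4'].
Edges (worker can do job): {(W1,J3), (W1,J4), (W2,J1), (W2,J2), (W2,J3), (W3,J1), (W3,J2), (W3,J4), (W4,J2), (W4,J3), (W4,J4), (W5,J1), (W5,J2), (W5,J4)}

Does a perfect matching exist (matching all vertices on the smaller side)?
Yes, perfect matching exists (size 4)

Perfect matching: {(W1,J4), (W3,J1), (W4,J3), (W5,J2)}
All 4 vertices on the smaller side are matched.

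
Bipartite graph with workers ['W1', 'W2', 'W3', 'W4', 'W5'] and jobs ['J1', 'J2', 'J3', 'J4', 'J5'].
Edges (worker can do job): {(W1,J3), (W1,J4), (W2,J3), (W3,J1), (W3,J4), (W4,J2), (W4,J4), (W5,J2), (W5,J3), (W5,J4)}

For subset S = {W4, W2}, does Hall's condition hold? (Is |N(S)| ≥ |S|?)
Yes: |N(S)| = 3, |S| = 2

Subset S = {W4, W2}
Neighbors N(S) = {J2, J3, J4}

|N(S)| = 3, |S| = 2
Hall's condition: |N(S)| ≥ |S| is satisfied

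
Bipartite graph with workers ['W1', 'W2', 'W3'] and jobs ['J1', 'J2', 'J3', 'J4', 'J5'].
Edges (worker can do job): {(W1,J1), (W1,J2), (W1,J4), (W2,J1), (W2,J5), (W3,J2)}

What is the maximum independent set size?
Maximum independent set = 5

By König's theorem:
- Min vertex cover = Max matching = 3
- Max independent set = Total vertices - Min vertex cover
- Max independent set = 8 - 3 = 5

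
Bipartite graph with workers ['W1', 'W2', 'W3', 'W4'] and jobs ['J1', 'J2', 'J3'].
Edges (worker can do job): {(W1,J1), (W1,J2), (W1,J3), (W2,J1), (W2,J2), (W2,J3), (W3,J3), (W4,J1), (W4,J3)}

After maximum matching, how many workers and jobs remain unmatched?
Unmatched: 1 workers, 0 jobs

Maximum matching size: 3
Workers: 4 total, 3 matched, 1 unmatched
Jobs: 3 total, 3 matched, 0 unmatched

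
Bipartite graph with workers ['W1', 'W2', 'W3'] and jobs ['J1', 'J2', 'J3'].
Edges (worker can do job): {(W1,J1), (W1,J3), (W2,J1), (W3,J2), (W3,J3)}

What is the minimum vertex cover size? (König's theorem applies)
Minimum vertex cover size = 3

By König's theorem: in bipartite graphs,
min vertex cover = max matching = 3

Maximum matching has size 3, so minimum vertex cover also has size 3.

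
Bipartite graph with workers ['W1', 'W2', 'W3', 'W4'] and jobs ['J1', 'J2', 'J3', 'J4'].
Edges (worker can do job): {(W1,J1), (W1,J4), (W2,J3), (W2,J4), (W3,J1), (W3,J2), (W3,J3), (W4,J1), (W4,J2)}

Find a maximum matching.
Matching: {(W1,J1), (W2,J4), (W3,J3), (W4,J2)}

Maximum matching (size 4):
  W1 → J1
  W2 → J4
  W3 → J3
  W4 → J2

Each worker is assigned to at most one job, and each job to at most one worker.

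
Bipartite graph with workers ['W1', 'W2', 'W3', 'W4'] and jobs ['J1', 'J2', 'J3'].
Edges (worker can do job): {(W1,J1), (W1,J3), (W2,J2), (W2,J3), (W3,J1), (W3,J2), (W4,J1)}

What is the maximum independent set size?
Maximum independent set = 4

By König's theorem:
- Min vertex cover = Max matching = 3
- Max independent set = Total vertices - Min vertex cover
- Max independent set = 7 - 3 = 4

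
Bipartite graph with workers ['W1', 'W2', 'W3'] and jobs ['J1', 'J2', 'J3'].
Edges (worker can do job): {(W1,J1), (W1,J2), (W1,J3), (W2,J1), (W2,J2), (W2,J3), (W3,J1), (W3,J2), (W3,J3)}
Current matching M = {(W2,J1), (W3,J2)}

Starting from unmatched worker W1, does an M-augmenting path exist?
Yes: W1 → J2 → W3 → J3

An M-augmenting path alternates non-matching / matching edges, starting and ending at unmatched vertices.
Path: W1 → J2 → W3 → J3
(J3 is unmatched in M, so the path is augmenting.)
Flipping edges along this path would increase |M| from 2 to 3.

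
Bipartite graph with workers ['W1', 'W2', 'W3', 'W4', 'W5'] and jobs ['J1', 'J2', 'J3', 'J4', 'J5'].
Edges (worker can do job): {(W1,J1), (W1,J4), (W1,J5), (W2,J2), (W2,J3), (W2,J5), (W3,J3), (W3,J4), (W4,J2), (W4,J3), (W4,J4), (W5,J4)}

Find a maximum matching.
Matching: {(W1,J1), (W2,J5), (W3,J3), (W4,J2), (W5,J4)}

Maximum matching (size 5):
  W1 → J1
  W2 → J5
  W3 → J3
  W4 → J2
  W5 → J4

Each worker is assigned to at most one job, and each job to at most one worker.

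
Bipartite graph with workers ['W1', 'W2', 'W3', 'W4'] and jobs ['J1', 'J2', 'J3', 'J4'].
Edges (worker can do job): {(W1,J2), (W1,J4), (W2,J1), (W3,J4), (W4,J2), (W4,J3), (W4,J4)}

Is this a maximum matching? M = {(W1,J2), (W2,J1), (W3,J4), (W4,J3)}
Yes, size 4 is maximum

Proposed matching has size 4.
Maximum matching size for this graph: 4.

This is a maximum matching.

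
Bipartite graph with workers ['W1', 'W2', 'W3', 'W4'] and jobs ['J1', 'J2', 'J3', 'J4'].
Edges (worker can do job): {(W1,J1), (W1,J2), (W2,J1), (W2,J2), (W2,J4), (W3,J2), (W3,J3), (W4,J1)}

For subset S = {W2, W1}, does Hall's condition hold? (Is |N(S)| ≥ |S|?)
Yes: |N(S)| = 3, |S| = 2

Subset S = {W2, W1}
Neighbors N(S) = {J1, J2, J4}

|N(S)| = 3, |S| = 2
Hall's condition: |N(S)| ≥ |S| is satisfied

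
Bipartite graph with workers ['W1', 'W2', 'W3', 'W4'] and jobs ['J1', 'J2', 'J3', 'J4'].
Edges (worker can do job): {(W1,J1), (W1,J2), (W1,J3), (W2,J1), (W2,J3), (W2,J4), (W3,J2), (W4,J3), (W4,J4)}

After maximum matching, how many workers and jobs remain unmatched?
Unmatched: 0 workers, 0 jobs

Maximum matching size: 4
Workers: 4 total, 4 matched, 0 unmatched
Jobs: 4 total, 4 matched, 0 unmatched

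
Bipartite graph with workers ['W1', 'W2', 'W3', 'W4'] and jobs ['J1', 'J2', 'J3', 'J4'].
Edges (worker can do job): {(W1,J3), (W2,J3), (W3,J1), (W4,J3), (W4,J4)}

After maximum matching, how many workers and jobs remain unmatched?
Unmatched: 1 workers, 1 jobs

Maximum matching size: 3
Workers: 4 total, 3 matched, 1 unmatched
Jobs: 4 total, 3 matched, 1 unmatched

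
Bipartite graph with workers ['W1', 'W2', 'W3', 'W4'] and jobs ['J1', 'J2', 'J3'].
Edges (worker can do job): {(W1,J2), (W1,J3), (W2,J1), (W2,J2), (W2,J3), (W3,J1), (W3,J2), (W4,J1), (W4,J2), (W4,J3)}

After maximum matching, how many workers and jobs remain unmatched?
Unmatched: 1 workers, 0 jobs

Maximum matching size: 3
Workers: 4 total, 3 matched, 1 unmatched
Jobs: 3 total, 3 matched, 0 unmatched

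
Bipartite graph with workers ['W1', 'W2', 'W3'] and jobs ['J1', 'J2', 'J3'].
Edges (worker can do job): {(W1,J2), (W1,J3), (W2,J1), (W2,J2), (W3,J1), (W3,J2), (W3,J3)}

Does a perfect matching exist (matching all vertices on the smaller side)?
Yes, perfect matching exists (size 3)

Perfect matching: {(W1,J3), (W2,J1), (W3,J2)}
All 3 vertices on the smaller side are matched.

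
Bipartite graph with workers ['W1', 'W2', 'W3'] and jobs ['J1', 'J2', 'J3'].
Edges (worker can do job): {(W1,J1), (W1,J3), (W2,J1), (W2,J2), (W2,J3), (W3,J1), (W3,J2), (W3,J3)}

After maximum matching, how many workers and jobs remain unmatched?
Unmatched: 0 workers, 0 jobs

Maximum matching size: 3
Workers: 3 total, 3 matched, 0 unmatched
Jobs: 3 total, 3 matched, 0 unmatched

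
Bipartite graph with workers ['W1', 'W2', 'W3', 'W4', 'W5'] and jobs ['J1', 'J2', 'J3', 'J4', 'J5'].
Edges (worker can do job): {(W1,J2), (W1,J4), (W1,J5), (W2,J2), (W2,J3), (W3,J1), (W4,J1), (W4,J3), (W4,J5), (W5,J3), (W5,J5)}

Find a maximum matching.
Matching: {(W1,J4), (W2,J2), (W3,J1), (W4,J3), (W5,J5)}

Maximum matching (size 5):
  W1 → J4
  W2 → J2
  W3 → J1
  W4 → J3
  W5 → J5

Each worker is assigned to at most one job, and each job to at most one worker.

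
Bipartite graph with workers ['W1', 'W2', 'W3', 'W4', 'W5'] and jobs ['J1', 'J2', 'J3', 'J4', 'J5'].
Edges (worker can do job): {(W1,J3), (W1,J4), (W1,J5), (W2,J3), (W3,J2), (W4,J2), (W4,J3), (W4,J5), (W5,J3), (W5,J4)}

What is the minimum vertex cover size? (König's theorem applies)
Minimum vertex cover size = 4

By König's theorem: in bipartite graphs,
min vertex cover = max matching = 4

Maximum matching has size 4, so minimum vertex cover also has size 4.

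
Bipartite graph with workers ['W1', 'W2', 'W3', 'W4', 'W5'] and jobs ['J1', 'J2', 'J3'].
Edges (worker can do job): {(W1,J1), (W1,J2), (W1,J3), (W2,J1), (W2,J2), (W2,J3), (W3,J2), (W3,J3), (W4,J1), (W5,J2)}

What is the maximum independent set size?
Maximum independent set = 5

By König's theorem:
- Min vertex cover = Max matching = 3
- Max independent set = Total vertices - Min vertex cover
- Max independent set = 8 - 3 = 5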